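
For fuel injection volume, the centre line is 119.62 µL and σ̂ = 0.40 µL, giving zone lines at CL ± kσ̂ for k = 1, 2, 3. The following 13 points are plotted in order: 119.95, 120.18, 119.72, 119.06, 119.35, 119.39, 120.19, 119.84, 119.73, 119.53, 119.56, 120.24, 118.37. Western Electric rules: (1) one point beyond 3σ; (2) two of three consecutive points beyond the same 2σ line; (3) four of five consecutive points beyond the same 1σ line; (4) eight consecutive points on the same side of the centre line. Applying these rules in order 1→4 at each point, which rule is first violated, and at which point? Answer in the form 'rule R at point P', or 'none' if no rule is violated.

rule 1 at point 13

Zone of each point (C = within 1σ̂, B = 1σ̂–2σ̂, A = 2σ̂–3σ̂, * = beyond 3σ̂; sign = side of CL): 1:+C, 2:+B, 3:+C, 4:-B, 5:-C, 6:-C, 7:+B, 8:+C, 9:+C, 10:-C, 11:-C, 12:+B, 13:-*
Rule 1 (one point beyond the 3σ limits) is satisfied at point 13.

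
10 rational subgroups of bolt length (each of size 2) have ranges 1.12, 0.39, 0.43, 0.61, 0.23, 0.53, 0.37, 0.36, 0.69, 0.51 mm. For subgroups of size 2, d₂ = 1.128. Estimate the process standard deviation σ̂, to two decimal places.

0.46

R̄ = (1.12 + 0.39 + 0.43 + 0.61 + 0.23 + 0.53 + 0.37 + 0.36 + 0.69 + 0.51) / 10 = 0.5240
σ̂ = R̄ / d₂ = 0.5240 / 1.128 = 0.4645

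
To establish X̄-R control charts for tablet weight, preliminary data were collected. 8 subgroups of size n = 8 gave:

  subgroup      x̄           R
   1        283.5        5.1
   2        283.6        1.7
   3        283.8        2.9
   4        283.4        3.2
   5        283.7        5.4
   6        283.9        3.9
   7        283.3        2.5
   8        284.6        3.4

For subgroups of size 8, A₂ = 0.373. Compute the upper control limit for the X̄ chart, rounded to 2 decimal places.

X̄̄ = (283.5 + 283.6 + 283.8 + 283.4 + 283.7 + 283.9 + 283.3 + 284.6) / 8 = 2269.8000 / 8 = 283.7250
R̄ = (5.1 + 1.7 + 2.9 + 3.2 + 5.4 + 3.9 + 2.5 + 3.4) / 8 = 28.1000 / 8 = 3.5125
UCL = X̄̄ + A₂·R̄ = 283.7250 + 0.373 × 3.5125 = 285.0352

285.04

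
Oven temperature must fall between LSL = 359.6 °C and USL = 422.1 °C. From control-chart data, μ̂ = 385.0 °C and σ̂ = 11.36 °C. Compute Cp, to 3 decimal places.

0.917

Cp = (USL − LSL) / (6σ̂) = (422.1 − 359.6) / (6 × 11.36) = 62.5000 / 68.1600 = 0.9170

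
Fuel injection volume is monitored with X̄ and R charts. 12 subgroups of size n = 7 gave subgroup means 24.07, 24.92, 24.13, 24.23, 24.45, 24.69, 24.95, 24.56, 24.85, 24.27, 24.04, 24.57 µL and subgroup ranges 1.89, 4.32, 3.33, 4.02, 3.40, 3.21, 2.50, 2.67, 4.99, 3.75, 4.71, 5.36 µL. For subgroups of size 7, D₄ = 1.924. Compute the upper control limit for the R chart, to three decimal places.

7.079

R̄ = (1.89 + 4.32 + 3.33 + 4.02 + 3.40 + 3.21 + 2.50 + 2.67 + 4.99 + 3.75 + 4.71 + 5.36) / 12 = 44.1500 / 12 = 3.6792
UCL_R = D₄·R̄ = 1.924 × 3.6792 = 7.0787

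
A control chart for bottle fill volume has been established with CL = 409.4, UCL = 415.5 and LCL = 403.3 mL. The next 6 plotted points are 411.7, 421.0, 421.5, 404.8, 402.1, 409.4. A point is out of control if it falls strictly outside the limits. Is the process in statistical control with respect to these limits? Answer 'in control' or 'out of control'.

Compare each point to [403.3, 415.5]: sample 2 = 421.0 > UCL; sample 3 = 421.5 > UCL; sample 5 = 402.1 < LCL.

out of control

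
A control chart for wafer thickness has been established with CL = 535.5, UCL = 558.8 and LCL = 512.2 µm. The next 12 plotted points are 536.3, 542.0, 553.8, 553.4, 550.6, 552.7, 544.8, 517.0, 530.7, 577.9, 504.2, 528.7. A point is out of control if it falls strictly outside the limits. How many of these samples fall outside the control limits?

2

Compare each point to [512.2, 558.8]: sample 10 = 577.9 > UCL; sample 11 = 504.2 < LCL.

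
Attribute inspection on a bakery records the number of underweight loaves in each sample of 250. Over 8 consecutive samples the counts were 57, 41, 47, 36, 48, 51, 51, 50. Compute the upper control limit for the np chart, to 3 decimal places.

p̄ = Σdᵢ / (k·n) = 381 / (8 × 250) = 0.19050
UCL = np̄ + 3·√(np̄(1−p̄)) = 47.6250 + 3 × √(47.6250×0.80950) = 47.6250 + 3 × 6.2091 = 66.2522

66.252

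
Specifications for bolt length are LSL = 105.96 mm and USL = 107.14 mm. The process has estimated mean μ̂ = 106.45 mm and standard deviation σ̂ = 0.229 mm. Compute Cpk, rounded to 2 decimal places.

0.71

Cpu = (USL − μ̂) / (3σ̂) = (107.14 − 106.45) / (3 × 0.229) = 1.0044; Cpl = (μ̂ − LSL) / (3σ̂) = (106.45 − 105.96) / (3 × 0.229) = 0.7132; Cpk = min(Cpu, Cpl) = 0.7132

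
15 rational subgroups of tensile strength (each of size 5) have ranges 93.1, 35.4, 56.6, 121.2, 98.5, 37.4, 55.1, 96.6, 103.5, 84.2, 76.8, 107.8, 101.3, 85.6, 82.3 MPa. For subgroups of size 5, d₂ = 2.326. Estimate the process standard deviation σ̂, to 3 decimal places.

35.408

R̄ = (93.1 + 35.4 + 56.6 + 121.2 + 98.5 + 37.4 + 55.1 + 96.6 + 103.5 + 84.2 + 76.8 + 107.8 + 101.3 + 85.6 + 82.3) / 15 = 82.3600
σ̂ = R̄ / d₂ = 82.3600 / 2.326 = 35.4084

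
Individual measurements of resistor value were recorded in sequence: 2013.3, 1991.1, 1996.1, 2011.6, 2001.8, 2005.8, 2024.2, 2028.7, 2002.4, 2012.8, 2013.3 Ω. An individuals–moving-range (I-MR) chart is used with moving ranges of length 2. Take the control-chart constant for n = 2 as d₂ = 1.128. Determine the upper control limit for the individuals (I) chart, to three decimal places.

X̄ = (2013.3 + 1991.1 + 1996.1 + 2011.6 + 2001.8 + 2005.8 + 2024.2 + 2028.7 + 2002.4 + 2012.8 + 2013.3) / 11 = 2009.1909
Moving ranges: 22.2, 5.0, 15.5, 9.8, 4.0, 18.4, 4.5, 26.3, 10.4, 0.5; M̄R̄ = 116.6000 / 10 = 11.6600
UCL = X̄ + 3·M̄R̄/d₂ = 2009.1909 + 3 × 11.6600 / 1.128 = 2040.2015

2040.202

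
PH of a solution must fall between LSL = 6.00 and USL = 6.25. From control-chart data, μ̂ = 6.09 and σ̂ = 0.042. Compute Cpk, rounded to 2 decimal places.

0.71

Cpu = (USL − μ̂) / (3σ̂) = (6.25 − 6.09) / (3 × 0.042) = 1.2698; Cpl = (μ̂ − LSL) / (3σ̂) = (6.09 − 6.00) / (3 × 0.042) = 0.7143; Cpk = min(Cpu, Cpl) = 0.7143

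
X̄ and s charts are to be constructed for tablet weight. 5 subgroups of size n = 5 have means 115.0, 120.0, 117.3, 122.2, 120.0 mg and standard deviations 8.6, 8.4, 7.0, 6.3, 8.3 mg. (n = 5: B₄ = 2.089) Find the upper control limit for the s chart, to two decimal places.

s̄ = (8.6 + 8.4 + 7.0 + 6.3 + 8.3) / 5 = 7.7200
UCL_s = B₄·s̄ = 2.089 × 7.7200 = 16.1271

16.13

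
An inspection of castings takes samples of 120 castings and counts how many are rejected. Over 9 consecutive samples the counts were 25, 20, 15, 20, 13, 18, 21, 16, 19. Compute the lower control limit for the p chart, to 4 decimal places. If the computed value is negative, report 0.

0.0556

p̄ = Σdᵢ / (k·n) = 167 / (9 × 120) = 0.15463
LCL = p̄ − 3·√(p̄(1−p̄)/n) = 0.15463 − 3 × 0.03300 = 0.05561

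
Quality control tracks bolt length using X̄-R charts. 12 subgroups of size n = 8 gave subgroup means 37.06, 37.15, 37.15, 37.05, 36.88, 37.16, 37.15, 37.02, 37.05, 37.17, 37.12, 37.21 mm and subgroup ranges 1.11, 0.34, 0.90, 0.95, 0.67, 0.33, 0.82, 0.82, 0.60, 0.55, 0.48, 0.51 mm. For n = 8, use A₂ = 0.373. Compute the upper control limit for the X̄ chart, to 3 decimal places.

X̄̄ = (37.06 + 37.15 + 37.15 + 37.05 + 36.88 + 37.16 + 37.15 + 37.02 + 37.05 + 37.17 + 37.12 + 37.21) / 12 = 445.1700 / 12 = 37.0975
R̄ = (1.11 + 0.34 + 0.90 + 0.95 + 0.67 + 0.33 + 0.82 + 0.82 + 0.60 + 0.55 + 0.48 + 0.51) / 12 = 8.0800 / 12 = 0.6733
UCL = X̄̄ + A₂·R̄ = 37.0975 + 0.373 × 0.6733 = 37.3487

37.349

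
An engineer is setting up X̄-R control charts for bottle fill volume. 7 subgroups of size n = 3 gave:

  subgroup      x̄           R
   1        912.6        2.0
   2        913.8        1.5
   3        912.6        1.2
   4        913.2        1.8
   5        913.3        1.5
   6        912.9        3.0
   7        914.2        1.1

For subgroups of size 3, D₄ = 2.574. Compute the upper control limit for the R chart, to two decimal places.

R̄ = (2.0 + 1.5 + 1.2 + 1.8 + 1.5 + 3.0 + 1.1) / 7 = 12.1000 / 7 = 1.7286
UCL_R = D₄·R̄ = 2.574 × 1.7286 = 4.4493

4.45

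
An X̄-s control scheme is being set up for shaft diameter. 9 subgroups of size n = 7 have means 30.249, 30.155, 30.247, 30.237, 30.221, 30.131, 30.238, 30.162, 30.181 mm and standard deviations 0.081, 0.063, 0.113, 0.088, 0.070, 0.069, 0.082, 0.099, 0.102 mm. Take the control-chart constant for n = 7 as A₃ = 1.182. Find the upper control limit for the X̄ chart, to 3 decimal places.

X̄̄ = (30.249 + 30.155 + 30.247 + 30.237 + 30.221 + 30.131 + 30.238 + 30.162 + 30.181) / 9 = 30.2023
s̄ = (0.081 + 0.063 + 0.113 + 0.088 + 0.070 + 0.069 + 0.082 + 0.099 + 0.102) / 9 = 0.0852
UCL = X̄̄ + A₃·s̄ = 30.2023 + 1.182 × 0.0852 = 30.3031

30.303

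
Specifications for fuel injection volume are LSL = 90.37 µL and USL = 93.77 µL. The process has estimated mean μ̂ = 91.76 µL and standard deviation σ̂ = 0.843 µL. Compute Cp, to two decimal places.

Cp = (USL − LSL) / (6σ̂) = (93.77 − 90.37) / (6 × 0.843) = 3.4000 / 5.0580 = 0.6722

0.67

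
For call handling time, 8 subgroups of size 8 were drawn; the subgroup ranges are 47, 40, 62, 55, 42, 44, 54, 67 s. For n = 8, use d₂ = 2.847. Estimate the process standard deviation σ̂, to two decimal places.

18.05

R̄ = (47 + 40 + 62 + 55 + 42 + 44 + 54 + 67) / 8 = 51.3750
σ̂ = R̄ / d₂ = 51.3750 / 2.847 = 18.0453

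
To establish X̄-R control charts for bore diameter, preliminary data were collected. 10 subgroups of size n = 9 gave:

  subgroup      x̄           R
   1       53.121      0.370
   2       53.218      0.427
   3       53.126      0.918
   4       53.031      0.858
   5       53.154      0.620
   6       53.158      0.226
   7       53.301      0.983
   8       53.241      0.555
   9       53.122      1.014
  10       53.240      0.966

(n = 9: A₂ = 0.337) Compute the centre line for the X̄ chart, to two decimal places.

53.17

X̄̄ = (53.121 + 53.218 + 53.126 + 53.031 + 53.154 + 53.158 + 53.301 + 53.241 + 53.122 + 53.240) / 10 = 531.7120 / 10 = 53.1712
CL = X̄̄ = 53.1712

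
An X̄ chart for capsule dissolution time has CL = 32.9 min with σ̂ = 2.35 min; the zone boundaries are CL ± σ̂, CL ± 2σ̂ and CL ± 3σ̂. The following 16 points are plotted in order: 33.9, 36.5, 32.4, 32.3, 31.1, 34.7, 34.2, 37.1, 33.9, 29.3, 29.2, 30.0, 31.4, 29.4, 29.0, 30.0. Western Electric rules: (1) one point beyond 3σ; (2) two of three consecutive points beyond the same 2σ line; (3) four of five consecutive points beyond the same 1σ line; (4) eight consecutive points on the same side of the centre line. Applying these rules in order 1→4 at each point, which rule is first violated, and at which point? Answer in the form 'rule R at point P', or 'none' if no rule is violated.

Zone of each point (C = within 1σ̂, B = 1σ̂–2σ̂, A = 2σ̂–3σ̂, * = beyond 3σ̂; sign = side of CL): 1:+C, 2:+B, 3:-C, 4:-C, 5:-C, 6:+C, 7:+C, 8:+B, 9:+C, 10:-B, 11:-B, 12:-B, 13:-C, 14:-B, 15:-B, 16:-B
Rule 3 (four of five consecutive points beyond the same 1σ limit) is satisfied at point 14.

rule 3 at point 14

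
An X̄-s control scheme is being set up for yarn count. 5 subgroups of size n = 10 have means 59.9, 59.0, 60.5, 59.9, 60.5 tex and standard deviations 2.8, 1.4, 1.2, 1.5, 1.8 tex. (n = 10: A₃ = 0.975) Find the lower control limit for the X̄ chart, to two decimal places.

X̄̄ = (59.9 + 59.0 + 60.5 + 59.9 + 60.5) / 5 = 59.9600
s̄ = (2.8 + 1.4 + 1.2 + 1.5 + 1.8) / 5 = 1.7400
LCL = X̄̄ − A₃·s̄ = 59.9600 − 0.975 × 1.7400 = 58.2635

58.26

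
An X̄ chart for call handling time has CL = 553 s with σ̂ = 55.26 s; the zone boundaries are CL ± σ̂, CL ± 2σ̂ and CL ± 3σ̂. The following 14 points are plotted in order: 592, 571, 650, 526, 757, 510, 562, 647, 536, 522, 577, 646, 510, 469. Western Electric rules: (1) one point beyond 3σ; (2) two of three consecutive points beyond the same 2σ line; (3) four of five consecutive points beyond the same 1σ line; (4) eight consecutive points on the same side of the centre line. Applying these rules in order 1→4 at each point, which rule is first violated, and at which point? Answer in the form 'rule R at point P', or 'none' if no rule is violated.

Zone of each point (C = within 1σ̂, B = 1σ̂–2σ̂, A = 2σ̂–3σ̂, * = beyond 3σ̂; sign = side of CL): 1:+C, 2:+C, 3:+B, 4:-C, 5:+*, 6:-C, 7:+C, 8:+B, 9:-C, 10:-C, 11:+C, 12:+B, 13:-C, 14:-B
Rule 1 (one point beyond the 3σ limits) is satisfied at point 5.

rule 1 at point 5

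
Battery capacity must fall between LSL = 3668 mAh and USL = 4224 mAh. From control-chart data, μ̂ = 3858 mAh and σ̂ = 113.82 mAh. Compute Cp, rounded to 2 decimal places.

0.81

Cp = (USL − LSL) / (6σ̂) = (4224 − 3668) / (6 × 113.82) = 556.0000 / 682.9200 = 0.8142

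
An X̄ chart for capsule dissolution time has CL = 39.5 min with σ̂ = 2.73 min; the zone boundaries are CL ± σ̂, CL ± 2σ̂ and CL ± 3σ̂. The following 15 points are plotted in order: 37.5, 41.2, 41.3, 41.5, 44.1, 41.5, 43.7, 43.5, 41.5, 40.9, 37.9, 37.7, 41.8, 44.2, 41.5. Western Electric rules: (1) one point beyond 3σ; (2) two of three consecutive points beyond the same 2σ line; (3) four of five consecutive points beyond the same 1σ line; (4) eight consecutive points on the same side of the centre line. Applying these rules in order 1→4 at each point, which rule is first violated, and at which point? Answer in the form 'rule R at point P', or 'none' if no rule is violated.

Zone of each point (C = within 1σ̂, B = 1σ̂–2σ̂, A = 2σ̂–3σ̂, * = beyond 3σ̂; sign = side of CL): 1:-C, 2:+C, 3:+C, 4:+C, 5:+B, 6:+C, 7:+B, 8:+B, 9:+C, 10:+C, 11:-C, 12:-C, 13:+C, 14:+B, 15:+C
Rule 4 (eight consecutive points on the same side of the centre line) is satisfied at point 9.

rule 4 at point 9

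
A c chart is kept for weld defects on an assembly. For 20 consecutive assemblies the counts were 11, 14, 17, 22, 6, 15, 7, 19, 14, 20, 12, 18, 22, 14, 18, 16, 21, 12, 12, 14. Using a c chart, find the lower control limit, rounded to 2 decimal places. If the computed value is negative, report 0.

c̄ = (11 + 14 + 17 + 22 + 6 + 15 + 7 + 19 + 14 + 20 + 12 + 18 + 22 + 14 + 18 + 16 + 21 + 12 + 12 + 14) / 20 = 304 / 20 = 15.2000
LCL = c̄ − 3√c̄ = 15.2000 − 3 × 3.8987 = 3.5038

3.50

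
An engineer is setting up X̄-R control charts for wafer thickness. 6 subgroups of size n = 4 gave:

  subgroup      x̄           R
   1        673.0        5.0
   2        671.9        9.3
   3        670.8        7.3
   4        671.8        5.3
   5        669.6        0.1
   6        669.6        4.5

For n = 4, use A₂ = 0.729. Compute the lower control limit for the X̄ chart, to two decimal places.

X̄̄ = (673.0 + 671.9 + 670.8 + 671.8 + 669.6 + 669.6) / 6 = 4026.7000 / 6 = 671.1167
R̄ = (5.0 + 9.3 + 7.3 + 5.3 + 0.1 + 4.5) / 6 = 31.5000 / 6 = 5.2500
LCL = X̄̄ − A₂·R̄ = 671.1167 − 0.729 × 5.2500 = 667.2894

667.29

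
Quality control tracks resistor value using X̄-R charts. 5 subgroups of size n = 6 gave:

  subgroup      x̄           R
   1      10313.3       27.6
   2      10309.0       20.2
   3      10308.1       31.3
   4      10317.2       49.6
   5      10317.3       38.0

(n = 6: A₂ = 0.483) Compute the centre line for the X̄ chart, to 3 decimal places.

X̄̄ = (10313.3 + 10309.0 + 10308.1 + 10317.2 + 10317.3) / 5 = 51564.9000 / 5 = 10312.9800
CL = X̄̄ = 10312.9800

10312.980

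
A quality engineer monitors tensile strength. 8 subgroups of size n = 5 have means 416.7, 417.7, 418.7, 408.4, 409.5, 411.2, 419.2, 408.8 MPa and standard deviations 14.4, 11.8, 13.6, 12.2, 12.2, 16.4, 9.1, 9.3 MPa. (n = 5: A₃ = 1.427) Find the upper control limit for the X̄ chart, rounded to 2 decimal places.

X̄̄ = (416.7 + 417.7 + 418.7 + 408.4 + 409.5 + 411.2 + 419.2 + 408.8) / 8 = 413.7750
s̄ = (14.4 + 11.8 + 13.6 + 12.2 + 12.2 + 16.4 + 9.1 + 9.3) / 8 = 12.3750
UCL = X̄̄ + A₃·s̄ = 413.7750 + 1.427 × 12.3750 = 431.4341

431.43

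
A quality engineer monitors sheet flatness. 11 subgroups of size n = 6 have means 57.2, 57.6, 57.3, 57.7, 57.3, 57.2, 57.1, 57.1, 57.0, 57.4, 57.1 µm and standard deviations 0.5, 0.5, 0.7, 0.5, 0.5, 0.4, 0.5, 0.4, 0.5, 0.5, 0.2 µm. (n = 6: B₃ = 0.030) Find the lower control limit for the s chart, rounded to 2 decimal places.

s̄ = (0.5 + 0.5 + 0.7 + 0.5 + 0.5 + 0.4 + 0.5 + 0.4 + 0.5 + 0.5 + 0.2) / 11 = 0.4727
LCL_s = B₃·s̄ = 0.030 × 0.4727 = 0.0142

0.01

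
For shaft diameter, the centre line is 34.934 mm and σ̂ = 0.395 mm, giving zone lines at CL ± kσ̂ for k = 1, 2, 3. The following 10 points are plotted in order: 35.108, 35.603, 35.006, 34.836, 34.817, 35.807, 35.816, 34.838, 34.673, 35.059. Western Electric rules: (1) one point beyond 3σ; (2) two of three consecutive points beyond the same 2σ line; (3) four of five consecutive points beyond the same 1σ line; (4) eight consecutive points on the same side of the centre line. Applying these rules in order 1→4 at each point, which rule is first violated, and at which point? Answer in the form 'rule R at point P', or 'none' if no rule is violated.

rule 2 at point 7

Zone of each point (C = within 1σ̂, B = 1σ̂–2σ̂, A = 2σ̂–3σ̂, * = beyond 3σ̂; sign = side of CL): 1:+C, 2:+B, 3:+C, 4:-C, 5:-C, 6:+A, 7:+A, 8:-C, 9:-C, 10:+C
Rule 2 (two of three consecutive points beyond the same 2σ limit) is satisfied at point 7.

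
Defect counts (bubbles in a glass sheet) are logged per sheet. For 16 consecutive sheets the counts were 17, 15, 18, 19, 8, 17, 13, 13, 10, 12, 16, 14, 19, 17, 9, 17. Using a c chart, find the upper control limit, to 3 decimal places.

c̄ = (17 + 15 + 18 + 19 + 8 + 17 + 13 + 13 + 10 + 12 + 16 + 14 + 19 + 17 + 9 + 17) / 16 = 234 / 16 = 14.6250
UCL = c̄ + 3√c̄ = 14.6250 + 3 × √14.6250 = 14.6250 + 3 × 3.8243 = 26.0978

26.098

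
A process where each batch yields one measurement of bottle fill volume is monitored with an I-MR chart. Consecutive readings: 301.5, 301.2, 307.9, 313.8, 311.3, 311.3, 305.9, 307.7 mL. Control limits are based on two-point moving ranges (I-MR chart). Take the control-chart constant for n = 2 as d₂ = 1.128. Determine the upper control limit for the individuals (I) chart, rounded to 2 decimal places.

X̄ = (301.5 + 301.2 + 307.9 + 313.8 + 311.3 + 311.3 + 305.9 + 307.7) / 8 = 307.5750
Moving ranges: 0.3, 6.7, 5.9, 2.5, 0.0, 5.4, 1.8; M̄R̄ = 22.6000 / 7 = 3.2286
UCL = X̄ + 3·M̄R̄/d₂ = 307.5750 + 3 × 3.2286 / 1.128 = 316.1616

316.16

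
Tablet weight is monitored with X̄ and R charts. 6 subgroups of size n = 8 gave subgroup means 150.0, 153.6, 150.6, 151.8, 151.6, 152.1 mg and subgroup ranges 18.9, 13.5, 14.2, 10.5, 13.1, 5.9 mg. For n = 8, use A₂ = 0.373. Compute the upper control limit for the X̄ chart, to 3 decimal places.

X̄̄ = (150.0 + 153.6 + 150.6 + 151.8 + 151.6 + 152.1) / 6 = 909.7000 / 6 = 151.6167
R̄ = (18.9 + 13.5 + 14.2 + 10.5 + 13.1 + 5.9) / 6 = 76.1000 / 6 = 12.6833
UCL = X̄̄ + A₂·R̄ = 151.6167 + 0.373 × 12.6833 = 156.3476

156.348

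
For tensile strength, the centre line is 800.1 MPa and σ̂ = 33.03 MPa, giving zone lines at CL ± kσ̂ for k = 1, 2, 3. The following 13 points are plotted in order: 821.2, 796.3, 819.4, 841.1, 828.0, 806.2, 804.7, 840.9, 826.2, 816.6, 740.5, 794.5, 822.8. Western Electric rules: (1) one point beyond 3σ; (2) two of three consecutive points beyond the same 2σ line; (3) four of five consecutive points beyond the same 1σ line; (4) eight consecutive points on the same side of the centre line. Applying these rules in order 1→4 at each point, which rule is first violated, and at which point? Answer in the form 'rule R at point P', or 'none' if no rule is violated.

Zone of each point (C = within 1σ̂, B = 1σ̂–2σ̂, A = 2σ̂–3σ̂, * = beyond 3σ̂; sign = side of CL): 1:+C, 2:-C, 3:+C, 4:+B, 5:+C, 6:+C, 7:+C, 8:+B, 9:+C, 10:+C, 11:-B, 12:-C, 13:+C
Rule 4 (eight consecutive points on the same side of the centre line) is satisfied at point 10.

rule 4 at point 10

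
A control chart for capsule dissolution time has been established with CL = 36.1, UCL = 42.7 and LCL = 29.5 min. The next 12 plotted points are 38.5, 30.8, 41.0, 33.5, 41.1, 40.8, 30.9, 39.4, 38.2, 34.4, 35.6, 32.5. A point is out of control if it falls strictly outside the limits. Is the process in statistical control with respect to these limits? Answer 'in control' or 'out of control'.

All 12 points lie within [29.5, 42.7].

in control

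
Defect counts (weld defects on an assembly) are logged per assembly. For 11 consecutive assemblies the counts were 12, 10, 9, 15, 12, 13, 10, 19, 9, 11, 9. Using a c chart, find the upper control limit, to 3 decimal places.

c̄ = (12 + 10 + 9 + 15 + 12 + 13 + 10 + 19 + 9 + 11 + 9) / 11 = 129 / 11 = 11.7273
UCL = c̄ + 3√c̄ = 11.7273 + 3 × √11.7273 = 11.7273 + 3 × 3.4245 = 22.0008

22.001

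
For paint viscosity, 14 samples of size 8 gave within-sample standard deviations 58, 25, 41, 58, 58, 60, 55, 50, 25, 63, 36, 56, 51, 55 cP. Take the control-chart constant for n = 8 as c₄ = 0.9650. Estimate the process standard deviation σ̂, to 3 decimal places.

s̄ = (58 + 25 + 41 + 58 + 58 + 60 + 55 + 50 + 25 + 63 + 36 + 56 + 51 + 55) / 14 = 49.3571
σ̂ = s̄ / c₄ = 49.3571 / 0.9650 = 51.1473

51.147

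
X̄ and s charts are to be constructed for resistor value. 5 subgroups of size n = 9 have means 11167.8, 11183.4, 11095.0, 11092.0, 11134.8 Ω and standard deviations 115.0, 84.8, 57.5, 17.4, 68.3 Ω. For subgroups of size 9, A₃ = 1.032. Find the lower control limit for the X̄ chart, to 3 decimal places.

X̄̄ = (11167.8 + 11183.4 + 11095.0 + 11092.0 + 11134.8) / 5 = 11134.6000
s̄ = (115.0 + 84.8 + 57.5 + 17.4 + 68.3) / 5 = 68.6000
LCL = X̄̄ − A₃·s̄ = 11134.6000 − 1.032 × 68.6000 = 11063.8048

11063.805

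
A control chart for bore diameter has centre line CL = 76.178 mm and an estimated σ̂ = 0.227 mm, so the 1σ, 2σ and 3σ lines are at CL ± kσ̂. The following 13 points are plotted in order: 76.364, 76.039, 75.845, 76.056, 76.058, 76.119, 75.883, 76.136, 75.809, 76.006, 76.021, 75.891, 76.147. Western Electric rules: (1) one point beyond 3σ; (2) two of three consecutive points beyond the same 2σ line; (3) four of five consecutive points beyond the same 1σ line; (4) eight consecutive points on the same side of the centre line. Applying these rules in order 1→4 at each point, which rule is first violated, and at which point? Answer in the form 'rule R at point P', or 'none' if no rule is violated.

rule 4 at point 9

Zone of each point (C = within 1σ̂, B = 1σ̂–2σ̂, A = 2σ̂–3σ̂, * = beyond 3σ̂; sign = side of CL): 1:+C, 2:-C, 3:-B, 4:-C, 5:-C, 6:-C, 7:-B, 8:-C, 9:-B, 10:-C, 11:-C, 12:-B, 13:-C
Rule 4 (eight consecutive points on the same side of the centre line) is satisfied at point 9.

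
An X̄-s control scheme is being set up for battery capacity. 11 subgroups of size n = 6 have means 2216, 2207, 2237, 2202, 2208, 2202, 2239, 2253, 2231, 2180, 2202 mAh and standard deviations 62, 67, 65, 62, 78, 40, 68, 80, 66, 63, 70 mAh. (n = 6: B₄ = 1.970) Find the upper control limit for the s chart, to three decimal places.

s̄ = (62 + 67 + 65 + 62 + 78 + 40 + 68 + 80 + 66 + 63 + 70) / 11 = 65.5455
UCL_s = B₄·s̄ = 1.970 × 65.5455 = 129.1245

129.125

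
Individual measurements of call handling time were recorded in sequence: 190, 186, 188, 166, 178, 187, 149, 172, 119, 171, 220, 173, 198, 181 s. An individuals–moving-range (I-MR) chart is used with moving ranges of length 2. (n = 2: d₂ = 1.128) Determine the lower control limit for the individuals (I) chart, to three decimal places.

104.782

X̄ = (190 + 186 + 188 + 166 + 178 + 187 + 149 + 172 + 119 + 171 + 220 + 173 + 198 + 181) / 14 = 177.0000
Moving ranges: 4, 2, 22, 12, 9, 38, 23, 53, 52, 49, 47, 25, 17; M̄R̄ = 353.0000 / 13 = 27.1538
LCL = X̄ − 3·M̄R̄/d₂ = 177.0000 − 3 × 27.1538 / 1.128 = 104.7823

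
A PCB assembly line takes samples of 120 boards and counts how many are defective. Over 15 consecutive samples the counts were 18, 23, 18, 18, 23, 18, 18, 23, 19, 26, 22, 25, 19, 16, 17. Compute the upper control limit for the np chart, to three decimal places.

p̄ = Σdᵢ / (k·n) = 303 / (15 × 120) = 0.16833
UCL = np̄ + 3·√(np̄(1−p̄)) = 20.2000 + 3 × √(20.2000×0.83167) = 20.2000 + 3 × 4.0987 = 32.4962

32.496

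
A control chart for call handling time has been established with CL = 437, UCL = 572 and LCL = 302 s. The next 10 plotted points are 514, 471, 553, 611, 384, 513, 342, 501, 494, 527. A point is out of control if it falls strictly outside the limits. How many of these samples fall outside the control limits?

Compare each point to [302, 572]: sample 4 = 611 > UCL.

1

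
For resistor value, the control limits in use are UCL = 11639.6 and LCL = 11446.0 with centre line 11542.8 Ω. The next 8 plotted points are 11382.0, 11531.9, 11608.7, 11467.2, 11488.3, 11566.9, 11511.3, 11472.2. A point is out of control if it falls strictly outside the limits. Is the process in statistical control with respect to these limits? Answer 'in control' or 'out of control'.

Compare each point to [11446.0, 11639.6]: sample 1 = 11382.0 < LCL.

out of control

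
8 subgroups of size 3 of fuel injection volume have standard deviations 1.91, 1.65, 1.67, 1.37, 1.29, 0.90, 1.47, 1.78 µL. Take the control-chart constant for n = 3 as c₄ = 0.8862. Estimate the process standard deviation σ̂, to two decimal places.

1.70

s̄ = (1.91 + 1.65 + 1.67 + 1.37 + 1.29 + 0.90 + 1.47 + 1.78) / 8 = 1.5050
σ̂ = s̄ / c₄ = 1.5050 / 0.8862 = 1.6983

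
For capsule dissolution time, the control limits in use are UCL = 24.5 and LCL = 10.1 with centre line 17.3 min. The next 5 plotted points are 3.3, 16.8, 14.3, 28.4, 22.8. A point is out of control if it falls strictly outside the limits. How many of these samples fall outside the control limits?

2

Compare each point to [10.1, 24.5]: sample 1 = 3.3 < LCL; sample 4 = 28.4 > UCL.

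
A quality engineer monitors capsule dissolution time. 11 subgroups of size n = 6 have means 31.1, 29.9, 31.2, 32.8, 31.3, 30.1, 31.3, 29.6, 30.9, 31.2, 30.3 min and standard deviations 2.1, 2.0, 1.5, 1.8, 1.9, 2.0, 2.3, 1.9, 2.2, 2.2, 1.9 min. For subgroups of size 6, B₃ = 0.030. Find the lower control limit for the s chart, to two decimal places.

s̄ = (2.1 + 2.0 + 1.5 + 1.8 + 1.9 + 2.0 + 2.3 + 1.9 + 2.2 + 2.2 + 1.9) / 11 = 1.9818
LCL_s = B₃·s̄ = 0.030 × 1.9818 = 0.0595

0.06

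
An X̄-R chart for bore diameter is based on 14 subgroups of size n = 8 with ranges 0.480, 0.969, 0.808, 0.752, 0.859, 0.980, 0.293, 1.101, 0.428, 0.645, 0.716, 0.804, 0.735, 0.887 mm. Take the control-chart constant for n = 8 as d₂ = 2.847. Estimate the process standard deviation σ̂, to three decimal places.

R̄ = (0.480 + 0.969 + 0.808 + 0.752 + 0.859 + 0.980 + 0.293 + 1.101 + 0.428 + 0.645 + 0.716 + 0.804 + 0.735 + 0.887) / 14 = 0.7469
σ̂ = R̄ / d₂ = 0.7469 / 2.847 = 0.2624

0.262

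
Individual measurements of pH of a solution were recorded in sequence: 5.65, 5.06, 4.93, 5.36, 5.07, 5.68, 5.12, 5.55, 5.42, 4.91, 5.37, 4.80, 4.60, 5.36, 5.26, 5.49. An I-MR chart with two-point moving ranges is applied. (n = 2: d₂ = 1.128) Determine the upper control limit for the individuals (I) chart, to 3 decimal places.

X̄ = (5.65 + 5.06 + 4.93 + 5.36 + 5.07 + 5.68 + 5.12 + 5.55 + 5.42 + 4.91 + 5.37 + 4.80 + 4.60 + 5.36 + 5.26 + 5.49) / 16 = 5.2269
Moving ranges: 0.59, 0.13, 0.43, 0.29, 0.61, 0.56, 0.43, 0.13, 0.51, 0.46, 0.57, 0.20, 0.76, 0.10, 0.23; M̄R̄ = 6.0000 / 15 = 0.4000
UCL = X̄ + 3·M̄R̄/d₂ = 5.2269 + 3 × 0.4000 / 1.128 = 6.2907

6.291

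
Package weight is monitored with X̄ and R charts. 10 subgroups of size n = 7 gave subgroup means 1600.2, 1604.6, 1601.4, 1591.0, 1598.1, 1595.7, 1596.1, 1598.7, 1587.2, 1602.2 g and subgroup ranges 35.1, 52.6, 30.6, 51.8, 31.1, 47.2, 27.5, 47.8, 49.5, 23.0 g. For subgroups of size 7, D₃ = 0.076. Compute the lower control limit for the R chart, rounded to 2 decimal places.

R̄ = (35.1 + 52.6 + 30.6 + 51.8 + 31.1 + 47.2 + 27.5 + 47.8 + 49.5 + 23.0) / 10 = 396.2000 / 10 = 39.6200
LCL_R = D₃·R̄ = 0.076 × 39.6200 = 3.0111

3.01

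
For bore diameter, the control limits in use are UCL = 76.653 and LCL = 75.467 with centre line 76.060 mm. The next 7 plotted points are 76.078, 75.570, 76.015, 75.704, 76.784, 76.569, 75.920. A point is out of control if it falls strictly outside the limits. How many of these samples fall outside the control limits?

1

Compare each point to [75.467, 76.653]: sample 5 = 76.784 > UCL.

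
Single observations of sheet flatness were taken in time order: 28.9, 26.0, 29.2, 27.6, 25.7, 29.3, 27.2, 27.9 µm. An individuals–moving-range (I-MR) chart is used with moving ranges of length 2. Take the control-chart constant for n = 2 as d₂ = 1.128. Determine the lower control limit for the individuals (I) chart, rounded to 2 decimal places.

X̄ = (28.9 + 26.0 + 29.2 + 27.6 + 25.7 + 29.3 + 27.2 + 27.9) / 8 = 27.7250
Moving ranges: 2.9, 3.2, 1.6, 1.9, 3.6, 2.1, 0.7; M̄R̄ = 16.0000 / 7 = 2.2857
LCL = X̄ − 3·M̄R̄/d₂ = 27.7250 − 3 × 2.2857 / 1.128 = 21.6460

21.65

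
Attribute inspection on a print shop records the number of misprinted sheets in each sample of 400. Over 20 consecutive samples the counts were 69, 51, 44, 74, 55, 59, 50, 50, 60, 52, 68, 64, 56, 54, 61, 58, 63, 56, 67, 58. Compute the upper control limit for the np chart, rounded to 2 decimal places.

79.64

p̄ = Σdᵢ / (k·n) = 1169 / (20 × 400) = 0.14613
UCL = np̄ + 3·√(np̄(1−p̄)) = 58.4500 + 3 × √(58.4500×0.85387) = 58.4500 + 3 × 7.0646 = 79.6439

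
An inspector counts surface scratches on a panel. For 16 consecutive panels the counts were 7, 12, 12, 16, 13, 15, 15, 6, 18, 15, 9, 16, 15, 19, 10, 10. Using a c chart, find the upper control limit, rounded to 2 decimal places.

c̄ = (7 + 12 + 12 + 16 + 13 + 15 + 15 + 6 + 18 + 15 + 9 + 16 + 15 + 19 + 10 + 10) / 16 = 208 / 16 = 13.0000
UCL = c̄ + 3√c̄ = 13.0000 + 3 × √13.0000 = 13.0000 + 3 × 3.6056 = 23.8167

23.82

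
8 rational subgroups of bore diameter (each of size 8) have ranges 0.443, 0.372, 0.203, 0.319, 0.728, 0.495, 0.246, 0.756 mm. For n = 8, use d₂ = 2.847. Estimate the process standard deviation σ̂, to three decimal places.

R̄ = (0.443 + 0.372 + 0.203 + 0.319 + 0.728 + 0.495 + 0.246 + 0.756) / 8 = 0.4452
σ̂ = R̄ / d₂ = 0.4452 / 2.847 = 0.1564

0.156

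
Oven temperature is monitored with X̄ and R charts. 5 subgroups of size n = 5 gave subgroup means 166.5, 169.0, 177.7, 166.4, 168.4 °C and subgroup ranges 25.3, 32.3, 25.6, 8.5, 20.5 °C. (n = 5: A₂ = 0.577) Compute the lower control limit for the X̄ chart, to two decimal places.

156.65

X̄̄ = (166.5 + 169.0 + 177.7 + 166.4 + 168.4) / 5 = 848.0000 / 5 = 169.6000
R̄ = (25.3 + 32.3 + 25.6 + 8.5 + 20.5) / 5 = 112.2000 / 5 = 22.4400
LCL = X̄̄ − A₂·R̄ = 169.6000 − 0.577 × 22.4400 = 156.6521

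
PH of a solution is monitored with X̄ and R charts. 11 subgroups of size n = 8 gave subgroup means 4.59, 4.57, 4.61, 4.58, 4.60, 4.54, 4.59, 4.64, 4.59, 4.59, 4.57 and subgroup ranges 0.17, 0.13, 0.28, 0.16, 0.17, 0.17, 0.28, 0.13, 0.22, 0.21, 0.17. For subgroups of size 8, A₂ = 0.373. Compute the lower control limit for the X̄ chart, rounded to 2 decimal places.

X̄̄ = (4.59 + 4.57 + 4.61 + 4.58 + 4.60 + 4.54 + 4.59 + 4.64 + 4.59 + 4.59 + 4.57) / 11 = 50.4700 / 11 = 4.5882
R̄ = (0.17 + 0.13 + 0.28 + 0.16 + 0.17 + 0.17 + 0.28 + 0.13 + 0.22 + 0.21 + 0.17) / 11 = 2.0900 / 11 = 0.1900
LCL = X̄̄ − A₂·R̄ = 4.5882 − 0.373 × 0.1900 = 4.5173

4.52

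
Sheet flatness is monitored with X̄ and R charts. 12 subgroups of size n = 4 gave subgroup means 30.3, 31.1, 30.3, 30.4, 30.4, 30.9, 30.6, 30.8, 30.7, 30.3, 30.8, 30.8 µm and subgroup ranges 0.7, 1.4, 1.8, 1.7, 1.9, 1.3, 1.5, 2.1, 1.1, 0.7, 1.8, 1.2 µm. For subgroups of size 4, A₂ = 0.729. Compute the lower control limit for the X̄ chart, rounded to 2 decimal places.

29.57

X̄̄ = (30.3 + 31.1 + 30.3 + 30.4 + 30.4 + 30.9 + 30.6 + 30.8 + 30.7 + 30.3 + 30.8 + 30.8) / 12 = 367.4000 / 12 = 30.6167
R̄ = (0.7 + 1.4 + 1.8 + 1.7 + 1.9 + 1.3 + 1.5 + 2.1 + 1.1 + 0.7 + 1.8 + 1.2) / 12 = 17.2000 / 12 = 1.4333
LCL = X̄̄ − A₂·R̄ = 30.6167 − 0.729 × 1.4333 = 29.5718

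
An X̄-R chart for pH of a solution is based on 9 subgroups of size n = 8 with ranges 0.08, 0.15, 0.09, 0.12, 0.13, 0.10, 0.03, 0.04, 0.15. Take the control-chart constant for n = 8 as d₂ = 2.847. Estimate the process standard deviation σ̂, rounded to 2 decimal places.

R̄ = (0.08 + 0.15 + 0.09 + 0.12 + 0.13 + 0.10 + 0.03 + 0.04 + 0.15) / 9 = 0.0989
σ̂ = R̄ / d₂ = 0.0989 / 2.847 = 0.0347

0.03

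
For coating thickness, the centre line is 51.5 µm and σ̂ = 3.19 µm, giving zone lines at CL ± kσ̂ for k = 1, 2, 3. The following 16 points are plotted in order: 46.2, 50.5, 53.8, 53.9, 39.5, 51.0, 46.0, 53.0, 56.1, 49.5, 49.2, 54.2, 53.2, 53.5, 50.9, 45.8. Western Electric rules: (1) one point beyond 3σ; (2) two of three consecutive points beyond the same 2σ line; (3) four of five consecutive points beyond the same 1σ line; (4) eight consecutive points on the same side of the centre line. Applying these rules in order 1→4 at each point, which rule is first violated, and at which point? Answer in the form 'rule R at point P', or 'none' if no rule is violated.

rule 1 at point 5

Zone of each point (C = within 1σ̂, B = 1σ̂–2σ̂, A = 2σ̂–3σ̂, * = beyond 3σ̂; sign = side of CL): 1:-B, 2:-C, 3:+C, 4:+C, 5:-*, 6:-C, 7:-B, 8:+C, 9:+B, 10:-C, 11:-C, 12:+C, 13:+C, 14:+C, 15:-C, 16:-B
Rule 1 (one point beyond the 3σ limits) is satisfied at point 5.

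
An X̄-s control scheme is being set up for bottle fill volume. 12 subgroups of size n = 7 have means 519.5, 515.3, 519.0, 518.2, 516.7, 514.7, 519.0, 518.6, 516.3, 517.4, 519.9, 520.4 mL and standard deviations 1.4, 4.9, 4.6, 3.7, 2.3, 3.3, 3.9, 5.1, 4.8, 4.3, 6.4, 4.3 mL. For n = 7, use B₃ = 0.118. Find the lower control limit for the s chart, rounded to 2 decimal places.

0.48

s̄ = (1.4 + 4.9 + 4.6 + 3.7 + 2.3 + 3.3 + 3.9 + 5.1 + 4.8 + 4.3 + 6.4 + 4.3) / 12 = 4.0833
LCL_s = B₃·s̄ = 0.118 × 4.0833 = 0.4818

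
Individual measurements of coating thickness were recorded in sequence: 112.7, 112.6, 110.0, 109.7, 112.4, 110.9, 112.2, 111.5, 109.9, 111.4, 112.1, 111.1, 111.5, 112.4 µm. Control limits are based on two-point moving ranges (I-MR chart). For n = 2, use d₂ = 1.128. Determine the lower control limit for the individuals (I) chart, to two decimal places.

X̄ = (112.7 + 112.6 + 110.0 + 109.7 + 112.4 + 110.9 + 112.2 + 111.5 + 109.9 + 111.4 + 112.1 + 111.1 + 111.5 + 112.4) / 14 = 111.4571
Moving ranges: 0.1, 2.6, 0.3, 2.7, 1.5, 1.3, 0.7, 1.6, 1.5, 0.7, 1.0, 0.4, 0.9; M̄R̄ = 15.3000 / 13 = 1.1769
LCL = X̄ − 3·M̄R̄/d₂ = 111.4571 − 3 × 1.1769 / 1.128 = 108.3270

108.33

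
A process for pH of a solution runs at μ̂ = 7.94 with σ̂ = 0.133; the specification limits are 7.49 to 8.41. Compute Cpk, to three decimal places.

1.128

Cpu = (USL − μ̂) / (3σ̂) = (8.41 − 7.94) / (3 × 0.133) = 1.1779; Cpl = (μ̂ − LSL) / (3σ̂) = (7.94 − 7.49) / (3 × 0.133) = 1.1278; Cpk = min(Cpu, Cpl) = 1.1278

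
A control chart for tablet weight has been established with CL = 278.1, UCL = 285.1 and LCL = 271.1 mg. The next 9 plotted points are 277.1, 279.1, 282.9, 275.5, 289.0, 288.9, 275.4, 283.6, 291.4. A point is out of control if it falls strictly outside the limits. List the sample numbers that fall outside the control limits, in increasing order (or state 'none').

5, 6, 9

Compare each point to [271.1, 285.1]: sample 5 = 289.0 > UCL; sample 6 = 288.9 > UCL; sample 9 = 291.4 > UCL.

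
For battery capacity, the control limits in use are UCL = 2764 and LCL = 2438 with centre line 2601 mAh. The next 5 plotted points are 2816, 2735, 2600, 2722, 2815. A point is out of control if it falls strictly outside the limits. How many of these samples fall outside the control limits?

Compare each point to [2438, 2764]: sample 1 = 2816 > UCL; sample 5 = 2815 > UCL.

2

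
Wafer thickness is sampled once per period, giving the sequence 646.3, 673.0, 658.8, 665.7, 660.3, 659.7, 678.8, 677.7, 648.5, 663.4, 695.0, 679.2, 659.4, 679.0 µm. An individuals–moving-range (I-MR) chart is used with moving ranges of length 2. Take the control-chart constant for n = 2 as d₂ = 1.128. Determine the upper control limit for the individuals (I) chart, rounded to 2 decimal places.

X̄ = (646.3 + 673.0 + 658.8 + 665.7 + 660.3 + 659.7 + 678.8 + 677.7 + 648.5 + 663.4 + 695.0 + 679.2 + 659.4 + 679.0) / 14 = 667.4857
Moving ranges: 26.7, 14.2, 6.9, 5.4, 0.6, 19.1, 1.1, 29.2, 14.9, 31.6, 15.8, 19.8, 19.6; M̄R̄ = 204.9000 / 13 = 15.7615
UCL = X̄ + 3·M̄R̄/d₂ = 667.4857 + 3 × 15.7615 / 1.128 = 709.4047

709.40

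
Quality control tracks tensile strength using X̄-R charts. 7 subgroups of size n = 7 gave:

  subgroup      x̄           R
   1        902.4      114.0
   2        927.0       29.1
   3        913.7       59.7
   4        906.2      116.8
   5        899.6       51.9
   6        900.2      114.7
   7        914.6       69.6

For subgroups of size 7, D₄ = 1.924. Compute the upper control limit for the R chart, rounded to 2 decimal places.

152.77

R̄ = (114.0 + 29.1 + 59.7 + 116.8 + 51.9 + 114.7 + 69.6) / 7 = 555.8000 / 7 = 79.4000
UCL_R = D₄·R̄ = 1.924 × 79.4000 = 152.7656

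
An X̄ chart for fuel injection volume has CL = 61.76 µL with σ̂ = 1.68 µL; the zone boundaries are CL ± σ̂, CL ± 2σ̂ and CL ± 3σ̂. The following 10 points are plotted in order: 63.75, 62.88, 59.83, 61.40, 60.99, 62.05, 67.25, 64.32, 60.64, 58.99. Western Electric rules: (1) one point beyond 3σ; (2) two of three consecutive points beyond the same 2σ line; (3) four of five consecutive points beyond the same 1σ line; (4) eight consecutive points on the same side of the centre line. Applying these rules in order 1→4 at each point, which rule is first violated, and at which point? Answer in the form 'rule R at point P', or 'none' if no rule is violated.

rule 1 at point 7

Zone of each point (C = within 1σ̂, B = 1σ̂–2σ̂, A = 2σ̂–3σ̂, * = beyond 3σ̂; sign = side of CL): 1:+B, 2:+C, 3:-B, 4:-C, 5:-C, 6:+C, 7:+*, 8:+B, 9:-C, 10:-B
Rule 1 (one point beyond the 3σ limits) is satisfied at point 7.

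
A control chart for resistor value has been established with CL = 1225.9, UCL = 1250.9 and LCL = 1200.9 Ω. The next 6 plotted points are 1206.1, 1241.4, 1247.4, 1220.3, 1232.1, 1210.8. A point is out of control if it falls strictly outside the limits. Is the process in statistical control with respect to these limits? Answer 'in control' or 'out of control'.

All 6 points lie within [1200.9, 1250.9].

in control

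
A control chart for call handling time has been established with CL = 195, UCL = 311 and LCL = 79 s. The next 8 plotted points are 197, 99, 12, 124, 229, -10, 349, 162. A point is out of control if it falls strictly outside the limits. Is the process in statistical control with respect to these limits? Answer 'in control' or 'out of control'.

Compare each point to [79, 311]: sample 3 = 12 < LCL; sample 6 = -10 < LCL; sample 7 = 349 > UCL.

out of control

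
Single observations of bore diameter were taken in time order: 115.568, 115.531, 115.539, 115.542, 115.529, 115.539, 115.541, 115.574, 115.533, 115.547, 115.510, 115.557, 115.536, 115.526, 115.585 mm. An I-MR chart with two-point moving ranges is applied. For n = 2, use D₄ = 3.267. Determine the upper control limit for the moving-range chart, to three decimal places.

0.078

Moving ranges: 0.037, 0.008, 0.003, 0.013, 0.010, 0.002, 0.033, 0.041, 0.014, 0.037, 0.047, 0.021, 0.010, 0.059; M̄R̄ = 0.3350 / 14 = 0.0239
UCL_MR = D₄·M̄R̄ = 3.267 × 0.0239 = 0.0782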